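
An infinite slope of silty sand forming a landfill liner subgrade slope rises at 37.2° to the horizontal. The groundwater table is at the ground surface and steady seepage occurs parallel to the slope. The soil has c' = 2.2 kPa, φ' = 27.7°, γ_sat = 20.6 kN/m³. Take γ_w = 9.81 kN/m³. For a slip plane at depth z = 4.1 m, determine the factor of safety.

With seepage parallel to the slope and the water table at the surface, the effective normal stress on the slip plane uses the buoyant unit weight γ' = γ_sat − γ_w while the driving shear stress uses γ_sat:
FS = [c' + γ' z cos²β tanφ'] / [γ_sat z sinβ cosβ]
γ' = 20.6 − 9.81 = 10.79 kN/m³
Numerator = 2.2 + 10.79·4.1·cos²37.2°·tan27.7° = 2.2 + 10.79·4.1·0.6345·0.5250 = 16.936 kPa
Denominator = 20.6·4.1·sin37.2°·cos37.2° = 20.6·4.1·0.6046·0.7965 = 40.674 kPa
FS = 16.936 / 40.674 = 0.416

FS = 0.42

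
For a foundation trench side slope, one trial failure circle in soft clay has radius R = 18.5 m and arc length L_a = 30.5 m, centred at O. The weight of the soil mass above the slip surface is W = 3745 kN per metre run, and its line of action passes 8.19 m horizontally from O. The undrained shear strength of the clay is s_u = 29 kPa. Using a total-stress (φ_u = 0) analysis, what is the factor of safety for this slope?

FS = 0.53

Taking moments about the centre O, the resisting moment is provided by the undrained shear strength acting along the arc:
M_R = s_u·L_a·R = 29·30.50·18.5 = 16363.2 kN·m/m
M_D = W·d = 3745·8.19 = 30671.5 kN·m/m
FS = M_R / M_D = 16363.2 / 30671.5 = 0.533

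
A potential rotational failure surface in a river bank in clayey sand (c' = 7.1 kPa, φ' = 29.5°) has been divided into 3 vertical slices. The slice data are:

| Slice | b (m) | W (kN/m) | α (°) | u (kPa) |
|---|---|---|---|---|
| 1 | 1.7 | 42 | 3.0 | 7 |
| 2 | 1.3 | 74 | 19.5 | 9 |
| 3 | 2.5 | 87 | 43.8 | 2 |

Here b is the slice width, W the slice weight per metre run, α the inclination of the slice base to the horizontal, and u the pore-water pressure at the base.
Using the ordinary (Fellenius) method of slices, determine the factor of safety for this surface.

Ordinary method of slices: FS = Σ[c'·Δl_i + (W_i cosα_i − u_i·Δl_i)·tanφ'] / Σ W_i sinα_i, with Δl_i = b_i / cosα_i.
Slice 1: Δl = 1.7/cos3.0° = 1.702 m; N'_1 = 42·cos3.0° − 7·1.702 = 30.0; c'Δl = 12.09; W sinα = 2.2
Slice 2: Δl = 1.3/cos19.5° = 1.379 m; N'_2 = 74·cos19.5° − 9·1.379 = 57.3; c'Δl = 9.79; W sinα = 24.7
Slice 3: Δl = 2.5/cos43.8° = 3.464 m; N'_3 = 87·cos43.8° − 2·3.464 = 55.9; c'Δl = 24.59; W sinα = 60.2
Σc'Δl = 46.5 kN/m; ΣN' = 143.2 kN/m; ΣW sinα = 87.1 kN/m
Resisting = 46.5 + 143.2·tan29.5° = 46.5 + 81.0 = 127.5 kN/m
FS = 127.5 / 87.1 = 1.464

FS = 1.46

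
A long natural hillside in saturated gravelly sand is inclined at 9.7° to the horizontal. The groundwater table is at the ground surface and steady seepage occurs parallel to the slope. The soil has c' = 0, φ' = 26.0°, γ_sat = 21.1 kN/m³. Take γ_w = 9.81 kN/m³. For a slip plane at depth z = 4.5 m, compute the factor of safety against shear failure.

FS = 1.53

With seepage parallel to the slope and the water table at the surface, the effective normal stress on the slip plane uses the buoyant unit weight γ' = γ_sat − γ_w while the driving shear stress uses γ_sat:
FS = [c' + γ' z cos²β tanφ'] / [γ_sat z sinβ cosβ]
(For c' = 0 this reduces to FS = (γ'/γ_sat)·tanφ'/tanβ.)
γ' = 21.1 − 9.81 = 11.29 kN/m³
Numerator = 0.0 + 11.29·4.5·cos²9.7°·tan26.0° = 0.0 + 11.29·4.5·0.9716·0.4877 = 24.076 kPa
Denominator = 21.1·4.5·sin9.7°·cos9.7° = 21.1·4.5·0.1685·0.9857 = 15.769 kPa
FS = 24.076 / 15.769 = 1.527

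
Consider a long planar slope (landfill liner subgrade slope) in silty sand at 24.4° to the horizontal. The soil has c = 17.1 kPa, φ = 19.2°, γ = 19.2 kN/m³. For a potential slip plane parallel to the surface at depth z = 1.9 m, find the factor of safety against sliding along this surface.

For an infinite slope with a slip plane parallel to the surface (no pore pressure): FS = [c + γz cos²β tanφ] / [γz sinβ cosβ].
γz = 19.2·1.9 = 36.48 kN/m²
Numerator = 17.1 + 36.48·cos²24.4°·tan19.2° = 17.1 + 36.48·0.8293·0.3482 = 27.636 kPa
Denominator = 36.48·sin24.4°·cos24.4° = 36.48·0.4131·0.9107 = 13.724 kPa
FS = 27.636 / 13.724 = 2.014

FS = 2.01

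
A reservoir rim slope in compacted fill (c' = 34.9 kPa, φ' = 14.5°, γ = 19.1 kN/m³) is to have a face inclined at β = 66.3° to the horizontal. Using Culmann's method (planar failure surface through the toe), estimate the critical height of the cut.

Culmann's analysis gives the critical failure plane at α_cr = (β + φ')/2 = (66.3 + 14.5)/2 = 40.4°, and the critical height
H_c = (4c'/γ) · sinβ cosφ' / [1 − cos(β − φ')]
    = (4·34.9/19.1) · sin66.3°·cos14.5° / [1 − cos(51.8°)]
    = 7.309 · 0.9157·0.9681 / [1 − 0.6184]
    = 7.309 · 0.8865 / 0.3816
    = 16.98 m

H_c = 16.98 m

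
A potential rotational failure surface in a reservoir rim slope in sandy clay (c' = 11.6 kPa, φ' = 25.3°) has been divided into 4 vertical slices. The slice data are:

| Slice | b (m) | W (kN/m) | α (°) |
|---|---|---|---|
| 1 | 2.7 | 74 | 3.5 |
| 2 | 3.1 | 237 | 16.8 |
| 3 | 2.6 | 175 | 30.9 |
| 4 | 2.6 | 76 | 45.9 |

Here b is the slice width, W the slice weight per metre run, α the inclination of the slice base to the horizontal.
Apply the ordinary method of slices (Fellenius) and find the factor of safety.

Ordinary method of slices: FS = Σ[c'·Δl_i + (W_i cosα_i)·tanφ'] / Σ W_i sinα_i, with Δl_i = b_i / cosα_i.
Slice 1: Δl = 2.7/cos3.5° = 2.705 m; N'_1 = 74·cos3.5° = 73.9; c'Δl = 31.38; W sinα = 4.5
Slice 2: Δl = 3.1/cos16.8° = 3.238 m; N'_2 = 237·cos16.8° = 226.9; c'Δl = 37.56; W sinα = 68.5
Slice 3: Δl = 2.6/cos30.9° = 3.030 m; N'_3 = 175·cos30.9° = 150.2; c'Δl = 35.15; W sinα = 89.9
Slice 4: Δl = 2.6/cos45.9° = 3.736 m; N'_4 = 76·cos45.9° = 52.9; c'Δl = 43.34; W sinα = 54.6
Σc'Δl = 147.4 kN/m; ΣN' = 503.8 kN/m; ΣW sinα = 217.5 kN/m
Resisting = 147.4 + 503.8·tan25.3° = 147.4 + 238.1 = 385.6 kN/m
FS = 385.6 / 217.5 = 1.773

FS = 1.77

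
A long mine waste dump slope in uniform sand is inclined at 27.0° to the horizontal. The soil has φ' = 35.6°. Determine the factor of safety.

For a dry cohesionless infinite slope the factor of safety is FS = tanφ' / tanβ.
FS = tan35.6° / tan27.0° = 0.7159 / 0.5095 = 1.405

FS = 1.41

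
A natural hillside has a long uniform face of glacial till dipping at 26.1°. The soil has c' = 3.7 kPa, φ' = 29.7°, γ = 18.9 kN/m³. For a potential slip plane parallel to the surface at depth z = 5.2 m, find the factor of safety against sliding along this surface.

FS = 1.26

For an infinite slope with a slip plane parallel to the surface (no pore pressure): FS = [c' + γz cos²β tanφ'] / [γz sinβ cosβ].
γz = 18.9·5.2 = 98.28 kN/m²
Numerator = 3.7 + 98.28·cos²26.1°·tan29.7° = 3.7 + 98.28·0.8065·0.5704 = 48.908 kPa
Denominator = 98.28·sin26.1°·cos26.1° = 98.28·0.4399·0.8980 = 38.828 kPa
FS = 48.908 / 38.828 = 1.260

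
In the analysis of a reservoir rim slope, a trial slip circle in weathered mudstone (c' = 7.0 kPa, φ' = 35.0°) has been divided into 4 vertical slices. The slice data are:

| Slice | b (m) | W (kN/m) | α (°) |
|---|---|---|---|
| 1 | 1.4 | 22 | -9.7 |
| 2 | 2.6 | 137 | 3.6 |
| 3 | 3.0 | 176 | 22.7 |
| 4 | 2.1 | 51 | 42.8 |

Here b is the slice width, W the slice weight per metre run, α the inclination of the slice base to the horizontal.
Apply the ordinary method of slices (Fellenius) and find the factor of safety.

Ordinary method of slices: FS = Σ[c'·Δl_i + (W_i cosα_i)·tanφ'] / Σ W_i sinα_i, with Δl_i = b_i / cosα_i.
Slice 1: Δl = 1.4/cos(-9.7°) = 1.420 m; N'_1 = 22·cos(-9.7°) = 21.7; c'Δl = 9.94; W sinα = -3.7
Slice 2: Δl = 2.6/cos3.6° = 2.605 m; N'_2 = 137·cos3.6° = 136.7; c'Δl = 18.24; W sinα = 8.6
Slice 3: Δl = 3.0/cos22.7° = 3.252 m; N'_3 = 176·cos22.7° = 162.4; c'Δl = 22.76; W sinα = 67.9
Slice 4: Δl = 2.1/cos42.8° = 2.862 m; N'_4 = 51·cos42.8° = 37.4; c'Δl = 20.03; W sinα = 34.7
Σc'Δl = 71.0 kN/m; ΣN' = 358.2 kN/m; ΣW sinα = 107.5 kN/m
Resisting = 71.0 + 358.2·tan35.0° = 71.0 + 250.8 = 321.8 kN/m
FS = 321.8 / 107.5 = 2.994

FS = 2.99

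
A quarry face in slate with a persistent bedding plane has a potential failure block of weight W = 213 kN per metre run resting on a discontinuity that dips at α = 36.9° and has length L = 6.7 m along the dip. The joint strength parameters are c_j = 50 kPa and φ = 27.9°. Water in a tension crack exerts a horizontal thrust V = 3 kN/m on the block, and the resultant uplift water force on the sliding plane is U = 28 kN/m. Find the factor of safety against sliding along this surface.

Resolving the block weight along and normal to the plane and applying the Mohr–Coulomb strength on the joint:
N' = W cosα − U − V sinα = 213·cos36.9° − 28 − 3·sin36.9° = 140.5 kN/m
Driving force T = W sinα + V cosα = 213·sin36.9° + 3·cos36.9° = 130.3 kN/m
Resisting force R = c_j·L + N'·tanφ = 50·6.7 + 140.5·tan27.9° = 335.0 + 74.4 = 409.4 kN/m
FS = R / T = 409.4 / 130.3 = 3.142

FS = 3.14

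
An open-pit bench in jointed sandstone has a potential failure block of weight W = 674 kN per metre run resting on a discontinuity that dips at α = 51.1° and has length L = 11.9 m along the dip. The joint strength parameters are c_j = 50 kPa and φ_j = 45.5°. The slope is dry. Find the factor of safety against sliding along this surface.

Resolving the block weight along and normal to the plane and applying the Mohr–Coulomb strength on the joint:
N' = W cosα = 674·cos51.1° = 423.2 kN/m
Driving force T = W sinα = 674·sin51.1° = 524.5 kN/m
Resisting force R = c_j·L + N'·tanφ_j = 50·11.9 + 423.2·tan45.5° = 595.0 + 430.7 = 1025.7 kN/m
FS = R / T = 1025.7 / 524.5 = 1.955

FS = 1.96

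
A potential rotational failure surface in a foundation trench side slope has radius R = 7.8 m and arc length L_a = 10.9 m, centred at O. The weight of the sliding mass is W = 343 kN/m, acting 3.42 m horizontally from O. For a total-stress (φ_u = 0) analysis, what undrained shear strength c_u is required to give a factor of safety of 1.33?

FS = c_u·L_a·R / (W·d), so c_u = FS·W·d / (L_a·R).
c_u = 1.33·343·3.42 / (10.90·7.8) = 1560.2 / 85.02 = 18.35 kPa

c_u = 18.4 kPa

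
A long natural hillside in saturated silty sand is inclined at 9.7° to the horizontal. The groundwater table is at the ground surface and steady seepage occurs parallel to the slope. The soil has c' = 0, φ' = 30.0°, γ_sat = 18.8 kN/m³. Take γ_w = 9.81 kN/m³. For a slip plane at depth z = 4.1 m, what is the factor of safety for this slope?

With seepage parallel to the slope and the water table at the surface, the effective normal stress on the slip plane uses the buoyant unit weight γ' = γ_sat − γ_w while the driving shear stress uses γ_sat:
FS = [c' + γ' z cos²β tanφ'] / [γ_sat z sinβ cosβ]
(For c' = 0 this reduces to FS = (γ'/γ_sat)·tanφ'/tanβ.)
γ' = 18.8 − 9.81 = 8.99 kN/m³
Numerator = 0.0 + 8.99·4.1·cos²9.7°·tan30.0° = 0.0 + 8.99·4.1·0.9716·0.5774 = 20.676 kPa
Denominator = 18.8·4.1·sin9.7°·cos9.7° = 18.8·4.1·0.1685·0.9857 = 12.801 kPa
FS = 20.676 / 12.801 = 1.615

FS = 1.62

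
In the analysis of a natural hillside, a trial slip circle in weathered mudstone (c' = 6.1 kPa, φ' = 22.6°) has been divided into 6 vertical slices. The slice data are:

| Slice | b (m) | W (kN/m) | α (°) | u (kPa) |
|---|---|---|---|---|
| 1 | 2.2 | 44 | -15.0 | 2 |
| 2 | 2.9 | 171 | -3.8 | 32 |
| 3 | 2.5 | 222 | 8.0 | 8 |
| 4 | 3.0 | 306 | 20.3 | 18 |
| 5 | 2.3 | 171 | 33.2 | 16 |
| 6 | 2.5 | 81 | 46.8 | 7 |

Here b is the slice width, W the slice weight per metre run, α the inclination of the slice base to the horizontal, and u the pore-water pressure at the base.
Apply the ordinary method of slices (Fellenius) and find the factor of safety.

Ordinary method of slices: FS = Σ[c'·Δl_i + (W_i cosα_i − u_i·Δl_i)·tanφ'] / Σ W_i sinα_i, with Δl_i = b_i / cosα_i.
Slice 1: Δl = 2.2/cos(-15.0°) = 2.278 m; N'_1 = 44·cos(-15.0°) − 2·2.278 = 37.9; c'Δl = 13.89; W sinα = -11.4
Slice 2: Δl = 2.9/cos(-3.8°) = 2.906 m; N'_2 = 171·cos(-3.8°) − 32·2.906 = 77.6; c'Δl = 17.73; W sinα = -11.3
Slice 3: Δl = 2.5/cos8.0° = 2.525 m; N'_3 = 222·cos8.0° − 8·2.525 = 199.6; c'Δl = 15.40; W sinα = 30.9
Slice 4: Δl = 3.0/cos20.3° = 3.199 m; N'_4 = 306·cos20.3° − 18·3.199 = 229.4; c'Δl = 19.51; W sinα = 106.2
Slice 5: Δl = 2.3/cos33.2° = 2.749 m; N'_5 = 171·cos33.2° − 16·2.749 = 99.1; c'Δl = 16.77; W sinα = 93.6
Slice 6: Δl = 2.5/cos46.8° = 3.652 m; N'_6 = 81·cos46.8° − 7·3.652 = 29.9; c'Δl = 22.28; W sinα = 59.0
Σc'Δl = 105.6 kN/m; ΣN' = 673.6 kN/m; ΣW sinα = 267.0 kN/m
Resisting = 105.6 + 673.6·tan22.6° = 105.6 + 280.4 = 386.0 kN/m
FS = 386.0 / 267.0 = 1.446

FS = 1.45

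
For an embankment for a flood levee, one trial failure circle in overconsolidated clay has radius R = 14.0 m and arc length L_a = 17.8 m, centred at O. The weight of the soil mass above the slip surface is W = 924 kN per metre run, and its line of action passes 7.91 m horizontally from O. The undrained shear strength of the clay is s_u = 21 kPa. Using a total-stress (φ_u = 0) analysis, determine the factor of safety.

FS = 0.72

Taking moments about the centre O, the resisting moment is provided by the undrained shear strength acting along the arc:
M_R = s_u·L_a·R = 21·17.80·14.0 = 5233.2 kN·m/m
M_D = W·d = 924·7.91 = 7308.8 kN·m/m
FS = M_R / M_D = 5233.2 / 7308.8 = 0.716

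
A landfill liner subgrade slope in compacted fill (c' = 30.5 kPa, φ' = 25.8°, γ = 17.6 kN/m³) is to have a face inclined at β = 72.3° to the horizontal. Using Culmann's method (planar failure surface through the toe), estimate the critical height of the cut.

Culmann's analysis gives the critical failure plane at α_cr = (β + φ')/2 = (72.3 + 25.8)/2 = 49.0°, and the critical height
H_c = (4c'/γ) · sinβ cosφ' / [1 − cos(β − φ')]
    = (4·30.5/17.6) · sin72.3°·cos25.8° / [1 − cos(46.5°)]
    = 6.932 · 0.9527·0.9003 / [1 − 0.6884]
    = 6.932 · 0.8577 / 0.3116
    = 19.08 m

H_c = 19.08 m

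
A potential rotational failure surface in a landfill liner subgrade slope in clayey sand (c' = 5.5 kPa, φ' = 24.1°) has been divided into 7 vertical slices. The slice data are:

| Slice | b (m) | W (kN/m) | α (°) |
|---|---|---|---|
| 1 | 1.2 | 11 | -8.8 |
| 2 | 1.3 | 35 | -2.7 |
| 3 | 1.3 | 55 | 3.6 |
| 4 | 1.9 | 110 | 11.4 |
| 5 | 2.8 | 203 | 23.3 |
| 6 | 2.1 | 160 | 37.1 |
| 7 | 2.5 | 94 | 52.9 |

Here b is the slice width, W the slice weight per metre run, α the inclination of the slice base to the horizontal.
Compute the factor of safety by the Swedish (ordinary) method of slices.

FS = 1.26

Ordinary method of slices: FS = Σ[c'·Δl_i + (W_i cosα_i)·tanφ'] / Σ W_i sinα_i, with Δl_i = b_i / cosα_i.
Slice 1: Δl = 1.2/cos(-8.8°) = 1.214 m; N'_1 = 11·cos(-8.8°) = 10.9; c'Δl = 6.68; W sinα = -1.7
Slice 2: Δl = 1.3/cos(-2.7°) = 1.301 m; N'_2 = 35·cos(-2.7°) = 35.0; c'Δl = 7.16; W sinα = -1.6
Slice 3: Δl = 1.3/cos3.6° = 1.303 m; N'_3 = 55·cos3.6° = 54.9; c'Δl = 7.16; W sinα = 3.5
Slice 4: Δl = 1.9/cos11.4° = 1.938 m; N'_4 = 110·cos11.4° = 107.8; c'Δl = 10.66; W sinα = 21.7
Slice 5: Δl = 2.8/cos23.3° = 3.049 m; N'_5 = 203·cos23.3° = 186.4; c'Δl = 16.77; W sinα = 80.3
Slice 6: Δl = 2.1/cos37.1° = 2.633 m; N'_6 = 160·cos37.1° = 127.6; c'Δl = 14.48; W sinα = 96.5
Slice 7: Δl = 2.5/cos52.9° = 4.145 m; N'_7 = 94·cos52.9° = 56.7; c'Δl = 22.79; W sinα = 75.0
Σc'Δl = 85.7 kN/m; ΣN' = 579.3 kN/m; ΣW sinα = 273.6 kN/m
Resisting = 85.7 + 579.3·tan24.1° = 85.7 + 259.1 = 344.8 kN/m
FS = 344.8 / 273.6 = 1.260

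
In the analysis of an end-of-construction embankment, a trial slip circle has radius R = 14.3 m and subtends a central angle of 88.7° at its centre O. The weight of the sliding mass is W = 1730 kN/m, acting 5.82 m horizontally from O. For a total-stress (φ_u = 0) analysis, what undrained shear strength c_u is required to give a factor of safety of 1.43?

FS = c_u·L_a·R / (W·d), so c_u = FS·W·d / (L_a·R).
Arc length L_a = R·θ = 14.3·(88.7°·π/180) = 14.3·1.5481 = 22.14 m
c_u = 1.43·1730·5.82 / (22.14·14.3) = 14398.1 / 316.57 = 45.48 kPa

c_u = 45.5 kPa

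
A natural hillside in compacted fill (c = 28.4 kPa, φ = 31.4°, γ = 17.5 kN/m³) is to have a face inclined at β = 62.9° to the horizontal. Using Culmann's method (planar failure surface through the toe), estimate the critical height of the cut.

Culmann's analysis gives the critical failure plane at α_cr = (β + φ)/2 = (62.9 + 31.4)/2 = 47.1°, and the critical height
H_c = (4c/γ) · sinβ cosφ / [1 − cos(β − φ)]
    = (4·28.4/17.5) · sin62.9°·cos31.4° / [1 − cos(31.5°)]
    = 6.491 · 0.8902·0.8536 / [1 − 0.8526]
    = 6.491 · 0.7598 / 0.1474
    = 33.47 m

H_c = 33.47 m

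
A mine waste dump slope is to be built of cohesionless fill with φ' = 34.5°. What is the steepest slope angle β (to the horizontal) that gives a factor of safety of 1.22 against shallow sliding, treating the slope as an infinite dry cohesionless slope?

For an infinite dry cohesionless slope FS = tanφ'/tanβ, so tanβ = tanφ' / FS.
tanβ = tan34.5° / 1.22 = 0.6873 / 1.22 = 0.5633
β = arctan(0.5633) = 29.39°

β = 29.4°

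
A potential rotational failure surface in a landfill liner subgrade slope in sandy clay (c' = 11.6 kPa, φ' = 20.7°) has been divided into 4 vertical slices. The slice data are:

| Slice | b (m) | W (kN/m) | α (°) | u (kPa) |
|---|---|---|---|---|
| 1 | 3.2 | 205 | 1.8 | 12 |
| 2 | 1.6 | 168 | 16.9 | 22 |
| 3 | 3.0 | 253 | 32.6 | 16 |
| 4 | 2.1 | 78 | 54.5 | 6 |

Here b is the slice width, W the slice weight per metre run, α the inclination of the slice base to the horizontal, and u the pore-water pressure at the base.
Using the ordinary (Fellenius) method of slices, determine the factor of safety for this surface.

FS = 1.24

Ordinary method of slices: FS = Σ[c'·Δl_i + (W_i cosα_i − u_i·Δl_i)·tanφ'] / Σ W_i sinα_i, with Δl_i = b_i / cosα_i.
Slice 1: Δl = 3.2/cos1.8° = 3.202 m; N'_1 = 205·cos1.8° − 12·3.202 = 166.5; c'Δl = 37.14; W sinα = 6.4
Slice 2: Δl = 1.6/cos16.9° = 1.672 m; N'_2 = 168·cos16.9° − 22·1.672 = 124.0; c'Δl = 19.40; W sinα = 48.8
Slice 3: Δl = 3.0/cos32.6° = 3.561 m; N'_3 = 253·cos32.6° − 16·3.561 = 156.2; c'Δl = 41.31; W sinα = 136.3
Slice 4: Δl = 2.1/cos54.5° = 3.616 m; N'_4 = 78·cos54.5° − 6·3.616 = 23.6; c'Δl = 41.95; W sinα = 63.5
Σc'Δl = 139.8 kN/m; ΣN' = 470.2 kN/m; ΣW sinα = 255.1 kN/m
Resisting = 139.8 + 470.2·tan20.7° = 139.8 + 177.7 = 317.5 kN/m
FS = 317.5 / 255.1 = 1.245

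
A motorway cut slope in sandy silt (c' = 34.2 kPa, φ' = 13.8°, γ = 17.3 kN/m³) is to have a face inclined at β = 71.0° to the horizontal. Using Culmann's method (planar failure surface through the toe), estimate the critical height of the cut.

Culmann's analysis gives the critical failure plane at α_cr = (β + φ')/2 = (71.0 + 13.8)/2 = 42.4°, and the critical height
H_c = (4c'/γ) · sinβ cosφ' / [1 − cos(β − φ')]
    = (4·34.2/17.3) · sin71.0°·cos13.8° / [1 − cos(57.2°)]
    = 7.908 · 0.9455·0.9711 / [1 − 0.5417]
    = 7.908 · 0.9182 / 0.4583
    = 15.84 m

H_c = 15.84 m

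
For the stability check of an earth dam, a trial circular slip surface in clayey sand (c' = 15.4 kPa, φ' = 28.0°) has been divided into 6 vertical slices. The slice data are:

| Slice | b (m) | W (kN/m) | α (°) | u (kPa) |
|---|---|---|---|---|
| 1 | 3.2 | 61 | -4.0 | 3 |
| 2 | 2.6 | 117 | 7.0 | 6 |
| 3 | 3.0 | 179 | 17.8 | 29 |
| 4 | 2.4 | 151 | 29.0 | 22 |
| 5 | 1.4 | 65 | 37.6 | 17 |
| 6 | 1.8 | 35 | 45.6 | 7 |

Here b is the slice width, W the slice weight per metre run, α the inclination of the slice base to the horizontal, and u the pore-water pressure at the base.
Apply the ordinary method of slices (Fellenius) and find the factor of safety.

Ordinary method of slices: FS = Σ[c'·Δl_i + (W_i cosα_i − u_i·Δl_i)·tanφ'] / Σ W_i sinα_i, with Δl_i = b_i / cosα_i.
Slice 1: Δl = 3.2/cos(-4.0°) = 3.208 m; N'_1 = 61·cos(-4.0°) − 3·3.208 = 51.2; c'Δl = 49.40; W sinα = -4.3
Slice 2: Δl = 2.6/cos7.0° = 2.620 m; N'_2 = 117·cos7.0° − 6·2.620 = 100.4; c'Δl = 40.34; W sinα = 14.3
Slice 3: Δl = 3.0/cos17.8° = 3.151 m; N'_3 = 179·cos17.8° − 29·3.151 = 79.1; c'Δl = 48.52; W sinα = 54.7
Slice 4: Δl = 2.4/cos29.0° = 2.744 m; N'_4 = 151·cos29.0° − 22·2.744 = 71.7; c'Δl = 42.26; W sinα = 73.2
Slice 5: Δl = 1.4/cos37.6° = 1.767 m; N'_5 = 65·cos37.6° − 17·1.767 = 21.5; c'Δl = 27.21; W sinα = 39.7
Slice 6: Δl = 1.8/cos45.6° = 2.573 m; N'_6 = 35·cos45.6° − 7·2.573 = 6.5; c'Δl = 39.62; W sinα = 25.0
Σc'Δl = 247.4 kN/m; ΣN' = 330.3 kN/m; ΣW sinα = 202.6 kN/m
Resisting = 247.4 + 330.3·tan28.0° = 247.4 + 175.6 = 423.0 kN/m
FS = 423.0 / 202.6 = 2.088

FS = 2.09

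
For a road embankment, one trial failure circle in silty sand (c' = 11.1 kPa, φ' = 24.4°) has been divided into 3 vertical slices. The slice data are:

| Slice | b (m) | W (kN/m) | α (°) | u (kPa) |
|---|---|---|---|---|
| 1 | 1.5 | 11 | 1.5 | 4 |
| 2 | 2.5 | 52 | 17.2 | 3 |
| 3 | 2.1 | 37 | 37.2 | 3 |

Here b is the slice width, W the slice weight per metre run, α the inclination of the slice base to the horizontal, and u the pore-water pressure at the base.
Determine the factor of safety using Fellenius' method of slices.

Ordinary method of slices: FS = Σ[c'·Δl_i + (W_i cosα_i − u_i·Δl_i)·tanφ'] / Σ W_i sinα_i, with Δl_i = b_i / cosα_i.
Slice 1: Δl = 1.5/cos1.5° = 1.501 m; N'_1 = 11·cos1.5° − 4·1.501 = 5.0; c'Δl = 16.66; W sinα = 0.3
Slice 2: Δl = 2.5/cos17.2° = 2.617 m; N'_2 = 52·cos17.2° − 3·2.617 = 41.8; c'Δl = 29.05; W sinα = 15.4
Slice 3: Δl = 2.1/cos37.2° = 2.636 m; N'_3 = 37·cos37.2° − 3·2.636 = 21.6; c'Δl = 29.26; W sinα = 22.4
Σc'Δl = 75.0 kN/m; ΣN' = 68.4 kN/m; ΣW sinα = 38.0 kN/m
Resisting = 75.0 + 68.4·tan24.4° = 75.0 + 31.0 = 106.0 kN/m
FS = 106.0 / 38.0 = 2.787

FS = 2.79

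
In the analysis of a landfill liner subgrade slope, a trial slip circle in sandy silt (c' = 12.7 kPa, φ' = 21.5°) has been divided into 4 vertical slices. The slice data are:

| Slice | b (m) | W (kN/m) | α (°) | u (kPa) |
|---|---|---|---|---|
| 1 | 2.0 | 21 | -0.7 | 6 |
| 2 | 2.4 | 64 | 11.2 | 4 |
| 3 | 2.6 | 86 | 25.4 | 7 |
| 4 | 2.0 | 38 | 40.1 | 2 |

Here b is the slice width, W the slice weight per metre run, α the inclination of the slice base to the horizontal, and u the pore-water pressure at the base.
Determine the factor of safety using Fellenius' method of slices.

FS = 2.48

Ordinary method of slices: FS = Σ[c'·Δl_i + (W_i cosα_i − u_i·Δl_i)·tanφ'] / Σ W_i sinα_i, with Δl_i = b_i / cosα_i.
Slice 1: Δl = 2.0/cos(-0.7°) = 2.000 m; N'_1 = 21·cos(-0.7°) − 6·2.000 = 9.0; c'Δl = 25.40; W sinα = -0.3
Slice 2: Δl = 2.4/cos11.2° = 2.447 m; N'_2 = 64·cos11.2° − 4·2.447 = 53.0; c'Δl = 31.07; W sinα = 12.4
Slice 3: Δl = 2.6/cos25.4° = 2.878 m; N'_3 = 86·cos25.4° − 7·2.878 = 57.5; c'Δl = 36.55; W sinα = 36.9
Slice 4: Δl = 2.0/cos40.1° = 2.615 m; N'_4 = 38·cos40.1° − 2·2.615 = 23.8; c'Δl = 33.21; W sinα = 24.5
Σc'Δl = 126.2 kN/m; ΣN' = 143.4 kN/m; ΣW sinα = 73.5 kN/m
Resisting = 126.2 + 143.4·tan21.5° = 126.2 + 56.5 = 182.7 kN/m
FS = 182.7 / 73.5 = 2.484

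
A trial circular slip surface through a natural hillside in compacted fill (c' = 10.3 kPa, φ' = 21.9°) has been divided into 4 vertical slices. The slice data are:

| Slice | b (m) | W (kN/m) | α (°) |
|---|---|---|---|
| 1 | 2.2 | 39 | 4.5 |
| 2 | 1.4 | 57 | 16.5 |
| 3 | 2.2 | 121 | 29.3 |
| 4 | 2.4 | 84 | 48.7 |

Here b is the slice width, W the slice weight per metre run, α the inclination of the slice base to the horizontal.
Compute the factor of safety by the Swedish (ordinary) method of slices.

FS = 1.44

Ordinary method of slices: FS = Σ[c'·Δl_i + (W_i cosα_i)·tanφ'] / Σ W_i sinα_i, with Δl_i = b_i / cosα_i.
Slice 1: Δl = 2.2/cos4.5° = 2.207 m; N'_1 = 39·cos4.5° = 38.9; c'Δl = 22.73; W sinα = 3.1
Slice 2: Δl = 1.4/cos16.5° = 1.460 m; N'_2 = 57·cos16.5° = 54.7; c'Δl = 15.04; W sinα = 16.2
Slice 3: Δl = 2.2/cos29.3° = 2.523 m; N'_3 = 121·cos29.3° = 105.5; c'Δl = 25.98; W sinα = 59.2
Slice 4: Δl = 2.4/cos48.7° = 3.636 m; N'_4 = 84·cos48.7° = 55.4; c'Δl = 37.45; W sinα = 63.1
Σc'Δl = 101.2 kN/m; ΣN' = 254.5 kN/m; ΣW sinα = 141.6 kN/m
Resisting = 101.2 + 254.5·tan21.9° = 101.2 + 102.3 = 203.5 kN/m
FS = 203.5 / 141.6 = 1.438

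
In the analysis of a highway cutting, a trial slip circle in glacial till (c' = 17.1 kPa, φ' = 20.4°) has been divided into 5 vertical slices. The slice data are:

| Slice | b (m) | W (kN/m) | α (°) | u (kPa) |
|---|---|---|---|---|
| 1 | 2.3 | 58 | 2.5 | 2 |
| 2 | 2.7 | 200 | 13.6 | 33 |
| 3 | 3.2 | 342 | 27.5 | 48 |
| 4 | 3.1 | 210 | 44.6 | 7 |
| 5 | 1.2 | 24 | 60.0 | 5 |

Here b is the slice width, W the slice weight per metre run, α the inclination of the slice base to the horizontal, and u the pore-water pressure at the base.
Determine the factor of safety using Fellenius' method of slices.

FS = 1.10

Ordinary method of slices: FS = Σ[c'·Δl_i + (W_i cosα_i − u_i·Δl_i)·tanφ'] / Σ W_i sinα_i, with Δl_i = b_i / cosα_i.
Slice 1: Δl = 2.3/cos2.5° = 2.302 m; N'_1 = 58·cos2.5° − 2·2.302 = 53.3; c'Δl = 39.37; W sinα = 2.5
Slice 2: Δl = 2.7/cos13.6° = 2.778 m; N'_2 = 200·cos13.6° − 33·2.778 = 102.7; c'Δl = 47.50; W sinα = 47.0
Slice 3: Δl = 3.2/cos27.5° = 3.608 m; N'_3 = 342·cos27.5° − 48·3.608 = 130.2; c'Δl = 61.69; W sinα = 157.9
Slice 4: Δl = 3.1/cos44.6° = 4.354 m; N'_4 = 210·cos44.6° − 7·4.354 = 119.0; c'Δl = 74.45; W sinα = 147.5
Slice 5: Δl = 1.2/cos60.0° = 2.400 m; N'_5 = 24·cos60.0° − 5·2.400 = 0.0; c'Δl = 41.04; W sinα = 20.8
Σc'Δl = 264.0 kN/m; ΣN' = 405.3 kN/m; ΣW sinα = 375.7 kN/m
Resisting = 264.0 + 405.3·tan20.4° = 264.0 + 150.7 = 414.8 kN/m
FS = 414.8 / 375.7 = 1.104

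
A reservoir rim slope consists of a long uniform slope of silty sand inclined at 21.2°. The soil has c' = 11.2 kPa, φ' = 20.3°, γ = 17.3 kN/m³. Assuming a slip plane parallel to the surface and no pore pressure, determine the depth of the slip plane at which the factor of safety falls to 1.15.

z = 9.78 m

Setting FS = 1.15 in FS = [c' + γz cos²β tanφ'] / [γz sinβ cosβ] and solving for z:
z = c' / [γ cosβ (FS·sinβ − cosβ·tanφ')]
  = 11.2 / [17.3·cos21.2°·(1.15·sin21.2° − cos21.2°·tan20.3°)]
  = 11.2 / [17.3·0.9323·(1.15·0.3616 − 0.9323·0.3699)]
  = 11.2 / 1.1450 = 9.781 m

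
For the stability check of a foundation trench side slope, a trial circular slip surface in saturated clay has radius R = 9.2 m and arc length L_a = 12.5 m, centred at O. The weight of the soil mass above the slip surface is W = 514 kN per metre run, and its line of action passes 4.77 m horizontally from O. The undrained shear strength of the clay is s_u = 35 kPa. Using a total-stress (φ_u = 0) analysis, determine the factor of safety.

Taking moments about the centre O, the resisting moment is provided by the undrained shear strength acting along the arc:
M_R = s_u·L_a·R = 35·12.50·9.2 = 4025.0 kN·m/m
M_D = W·d = 514·4.77 = 2451.8 kN·m/m
FS = M_R / M_D = 4025.0 / 2451.8 = 1.642

FS = 1.64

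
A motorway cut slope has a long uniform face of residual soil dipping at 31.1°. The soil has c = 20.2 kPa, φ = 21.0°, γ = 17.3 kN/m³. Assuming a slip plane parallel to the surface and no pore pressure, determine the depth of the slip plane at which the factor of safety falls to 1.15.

Setting FS = 1.15 in FS = [c + γz cos²β tanφ] / [γz sinβ cosβ] and solving for z:
z = c / [γ cosβ (FS·sinβ − cosβ·tanφ)]
  = 20.2 / [17.3·cos31.1°·(1.15·sin31.1° − cos31.1°·tan21.0°)]
  = 20.2 / [17.3·0.8563·(1.15·0.5165 − 0.8563·0.3839)]
  = 20.2 / 3.9303 = 5.139 m

z = 5.14 m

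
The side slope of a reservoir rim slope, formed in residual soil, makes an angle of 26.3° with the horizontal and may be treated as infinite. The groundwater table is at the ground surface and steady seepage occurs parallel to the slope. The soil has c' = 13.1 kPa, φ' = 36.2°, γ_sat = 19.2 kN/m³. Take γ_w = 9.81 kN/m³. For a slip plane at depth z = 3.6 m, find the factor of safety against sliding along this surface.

With seepage parallel to the slope and the water table at the surface, the effective normal stress on the slip plane uses the buoyant unit weight γ' = γ_sat − γ_w while the driving shear stress uses γ_sat:
FS = [c' + γ' z cos²β tanφ'] / [γ_sat z sinβ cosβ]
γ' = 19.2 − 9.81 = 9.39 kN/m³
Numerator = 13.1 + 9.39·3.6·cos²26.3°·tan36.2° = 13.1 + 9.39·3.6·0.8037·0.7319 = 32.984 kPa
Denominator = 19.2·3.6·sin26.3°·cos26.3° = 19.2·3.6·0.4431·0.8965 = 27.455 kPa
FS = 32.984 / 27.455 = 1.201

FS = 1.20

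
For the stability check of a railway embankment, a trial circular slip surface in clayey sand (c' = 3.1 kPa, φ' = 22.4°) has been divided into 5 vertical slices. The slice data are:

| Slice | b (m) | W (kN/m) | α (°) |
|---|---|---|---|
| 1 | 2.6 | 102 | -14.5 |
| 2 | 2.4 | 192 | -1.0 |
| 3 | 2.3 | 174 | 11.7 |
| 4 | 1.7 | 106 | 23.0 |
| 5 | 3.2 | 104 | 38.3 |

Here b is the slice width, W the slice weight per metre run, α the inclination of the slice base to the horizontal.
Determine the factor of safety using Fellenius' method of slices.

FS = 2.72

Ordinary method of slices: FS = Σ[c'·Δl_i + (W_i cosα_i)·tanφ'] / Σ W_i sinα_i, with Δl_i = b_i / cosα_i.
Slice 1: Δl = 2.6/cos(-14.5°) = 2.686 m; N'_1 = 102·cos(-14.5°) = 98.8; c'Δl = 8.33; W sinα = -25.5
Slice 2: Δl = 2.4/cos(-1.0°) = 2.400 m; N'_2 = 192·cos(-1.0°) = 192.0; c'Δl = 7.44; W sinα = -3.4
Slice 3: Δl = 2.3/cos11.7° = 2.349 m; N'_3 = 174·cos11.7° = 170.4; c'Δl = 7.28; W sinα = 35.3
Slice 4: Δl = 1.7/cos23.0° = 1.847 m; N'_4 = 106·cos23.0° = 97.6; c'Δl = 5.73; W sinα = 41.4
Slice 5: Δl = 3.2/cos38.3° = 4.078 m; N'_5 = 104·cos38.3° = 81.6; c'Δl = 12.64; W sinα = 64.5
Σc'Δl = 41.4 kN/m; ΣN' = 640.3 kN/m; ΣW sinα = 112.3 kN/m
Resisting = 41.4 + 640.3·tan22.4° = 41.4 + 263.9 = 305.3 kN/m
FS = 305.3 / 112.3 = 2.720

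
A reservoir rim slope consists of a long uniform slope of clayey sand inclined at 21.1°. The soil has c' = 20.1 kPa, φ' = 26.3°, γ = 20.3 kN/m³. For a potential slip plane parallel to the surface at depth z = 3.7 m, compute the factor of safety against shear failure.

For an infinite slope with a slip plane parallel to the surface (no pore pressure): FS = [c' + γz cos²β tanφ'] / [γz sinβ cosβ].
γz = 20.3·3.7 = 75.11 kN/m²
Numerator = 20.1 + 75.11·cos²21.1°·tan26.3° = 20.1 + 75.11·0.8704·0.4942 = 52.411 kPa
Denominator = 75.11·sin21.1°·cos21.1° = 75.11·0.3600·0.9330 = 25.226 kPa
FS = 52.411 / 25.226 = 2.078

FS = 2.08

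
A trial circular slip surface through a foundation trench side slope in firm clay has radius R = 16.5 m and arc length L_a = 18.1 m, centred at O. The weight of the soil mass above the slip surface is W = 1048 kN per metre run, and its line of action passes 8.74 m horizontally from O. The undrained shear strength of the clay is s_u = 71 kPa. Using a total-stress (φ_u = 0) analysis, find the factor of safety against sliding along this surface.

FS = 2.31

Taking moments about the centre O, the resisting moment is provided by the undrained shear strength acting along the arc:
M_R = s_u·L_a·R = 71·18.10·16.5 = 21204.2 kN·m/m
M_D = W·d = 1048·8.74 = 9159.5 kN·m/m
FS = M_R / M_D = 21204.2 / 9159.5 = 2.315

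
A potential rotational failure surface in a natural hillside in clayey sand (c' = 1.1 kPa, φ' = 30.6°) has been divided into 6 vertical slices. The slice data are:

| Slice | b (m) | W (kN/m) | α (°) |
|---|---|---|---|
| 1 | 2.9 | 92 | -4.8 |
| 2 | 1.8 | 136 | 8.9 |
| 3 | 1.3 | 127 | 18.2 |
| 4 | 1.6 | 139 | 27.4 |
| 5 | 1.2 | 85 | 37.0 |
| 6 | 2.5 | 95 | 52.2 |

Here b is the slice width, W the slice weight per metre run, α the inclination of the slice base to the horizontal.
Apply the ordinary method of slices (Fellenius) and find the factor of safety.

Ordinary method of slices: FS = Σ[c'·Δl_i + (W_i cosα_i)·tanφ'] / Σ W_i sinα_i, with Δl_i = b_i / cosα_i.
Slice 1: Δl = 2.9/cos(-4.8°) = 2.910 m; N'_1 = 92·cos(-4.8°) = 91.7; c'Δl = 3.20; W sinα = -7.7
Slice 2: Δl = 1.8/cos8.9° = 1.822 m; N'_2 = 136·cos8.9° = 134.4; c'Δl = 2.00; W sinα = 21.0
Slice 3: Δl = 1.3/cos18.2° = 1.368 m; N'_3 = 127·cos18.2° = 120.6; c'Δl = 1.51; W sinα = 39.7
Slice 4: Δl = 1.6/cos27.4° = 1.802 m; N'_4 = 139·cos27.4° = 123.4; c'Δl = 1.98; W sinα = 64.0
Slice 5: Δl = 1.2/cos37.0° = 1.503 m; N'_5 = 85·cos37.0° = 67.9; c'Δl = 1.65; W sinα = 51.2
Slice 6: Δl = 2.5/cos52.2° = 4.079 m; N'_6 = 95·cos52.2° = 58.2; c'Δl = 4.49; W sinα = 75.1
Σc'Δl = 14.8 kN/m; ΣN' = 596.2 kN/m; ΣW sinα = 243.2 kN/m
Resisting = 14.8 + 596.2·tan30.6° = 14.8 + 352.6 = 367.4 kN/m
FS = 367.4 / 243.2 = 1.511

FS = 1.51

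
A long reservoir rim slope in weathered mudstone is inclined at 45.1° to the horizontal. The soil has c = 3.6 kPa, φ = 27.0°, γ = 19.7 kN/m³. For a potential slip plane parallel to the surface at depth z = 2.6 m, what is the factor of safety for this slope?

For an infinite slope with a slip plane parallel to the surface (no pore pressure): FS = [c + γz cos²β tanφ] / [γz sinβ cosβ].
γz = 19.7·2.6 = 51.22 kN/m²
Numerator = 3.6 + 51.22·cos²45.1°·tan27.0° = 3.6 + 51.22·0.4983·0.5095 = 16.603 kPa
Denominator = 51.22·sin45.1°·cos45.1° = 51.22·0.7083·0.7059 = 25.610 kPa
FS = 16.603 / 25.610 = 0.648

FS = 0.65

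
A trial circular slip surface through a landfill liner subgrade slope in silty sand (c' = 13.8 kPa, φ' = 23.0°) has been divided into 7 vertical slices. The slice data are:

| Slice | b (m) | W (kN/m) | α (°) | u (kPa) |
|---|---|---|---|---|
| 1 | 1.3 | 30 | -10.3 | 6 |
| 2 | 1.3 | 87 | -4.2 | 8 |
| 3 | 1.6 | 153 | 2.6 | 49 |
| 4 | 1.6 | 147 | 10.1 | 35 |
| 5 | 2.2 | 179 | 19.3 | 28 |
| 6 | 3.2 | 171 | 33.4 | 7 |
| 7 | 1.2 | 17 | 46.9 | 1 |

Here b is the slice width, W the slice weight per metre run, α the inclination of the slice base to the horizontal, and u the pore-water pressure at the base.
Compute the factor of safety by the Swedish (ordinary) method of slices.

Ordinary method of slices: FS = Σ[c'·Δl_i + (W_i cosα_i − u_i·Δl_i)·tanφ'] / Σ W_i sinα_i, with Δl_i = b_i / cosα_i.
Slice 1: Δl = 1.3/cos(-10.3°) = 1.321 m; N'_1 = 30·cos(-10.3°) − 6·1.321 = 21.6; c'Δl = 18.23; W sinα = -5.4
Slice 2: Δl = 1.3/cos(-4.2°) = 1.304 m; N'_2 = 87·cos(-4.2°) − 8·1.304 = 76.3; c'Δl = 17.99; W sinα = -6.4
Slice 3: Δl = 1.6/cos2.6° = 1.602 m; N'_3 = 153·cos2.6° − 49·1.602 = 74.4; c'Δl = 22.10; W sinα = 6.9
Slice 4: Δl = 1.6/cos10.1° = 1.625 m; N'_4 = 147·cos10.1° − 35·1.625 = 87.8; c'Δl = 22.43; W sinα = 25.8
Slice 5: Δl = 2.2/cos19.3° = 2.331 m; N'_5 = 179·cos19.3° − 28·2.331 = 103.7; c'Δl = 32.17; W sinα = 59.2
Slice 6: Δl = 3.2/cos33.4° = 3.833 m; N'_6 = 171·cos33.4° − 7·3.833 = 115.9; c'Δl = 52.90; W sinα = 94.1
Slice 7: Δl = 1.2/cos46.9° = 1.756 m; N'_7 = 17·cos46.9° − 1·1.756 = 9.9; c'Δl = 24.24; W sinα = 12.4
Σc'Δl = 190.1 kN/m; ΣN' = 489.6 kN/m; ΣW sinα = 186.7 kN/m
Resisting = 190.1 + 489.6·tan23.0° = 190.1 + 207.8 = 397.9 kN/m
FS = 397.9 / 186.7 = 2.131

FS = 2.13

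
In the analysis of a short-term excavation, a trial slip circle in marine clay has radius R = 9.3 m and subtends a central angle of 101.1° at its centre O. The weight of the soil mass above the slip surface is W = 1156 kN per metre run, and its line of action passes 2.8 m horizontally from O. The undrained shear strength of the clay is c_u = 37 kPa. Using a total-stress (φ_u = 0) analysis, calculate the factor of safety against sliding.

FS = 1.74

Taking moments about the centre O, the resisting moment is provided by the undrained shear strength acting along the arc:
Arc length L_a = R·θ = 9.3·(101.1°·π/180) = 9.3·1.7645 = 16.41 m
M_R = c_u·L_a·R = 37·16.41·9.3 = 5646.7 kN·m/m
M_D = W·d = 1156·2.8 = 3236.8 kN·m/m
FS = M_R / M_D = 5646.7 / 3236.8 = 1.745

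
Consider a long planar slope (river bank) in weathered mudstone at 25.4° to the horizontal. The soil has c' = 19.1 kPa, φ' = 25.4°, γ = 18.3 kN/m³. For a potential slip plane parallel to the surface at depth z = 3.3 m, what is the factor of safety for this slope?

FS = 1.82

For an infinite slope with a slip plane parallel to the surface (no pore pressure): FS = [c' + γz cos²β tanφ'] / [γz sinβ cosβ].
γz = 18.3·3.3 = 60.39 kN/m²
Numerator = 19.1 + 60.39·cos²25.4°·tan25.4° = 19.1 + 60.39·0.8160·0.4748 = 42.499 kPa
Denominator = 60.39·sin25.4°·cos25.4° = 60.39·0.4289·0.9033 = 23.399 kPa
FS = 42.499 / 23.399 = 1.816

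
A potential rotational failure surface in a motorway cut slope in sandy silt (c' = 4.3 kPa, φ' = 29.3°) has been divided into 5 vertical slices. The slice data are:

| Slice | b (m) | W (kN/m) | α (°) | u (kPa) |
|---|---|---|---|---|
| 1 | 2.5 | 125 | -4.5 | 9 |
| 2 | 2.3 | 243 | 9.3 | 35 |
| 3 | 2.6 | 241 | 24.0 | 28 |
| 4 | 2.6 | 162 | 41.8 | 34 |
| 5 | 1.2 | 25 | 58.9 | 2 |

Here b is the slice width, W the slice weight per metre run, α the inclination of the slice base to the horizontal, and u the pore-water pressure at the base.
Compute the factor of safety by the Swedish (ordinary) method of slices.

FS = 1.12

Ordinary method of slices: FS = Σ[c'·Δl_i + (W_i cosα_i − u_i·Δl_i)·tanφ'] / Σ W_i sinα_i, with Δl_i = b_i / cosα_i.
Slice 1: Δl = 2.5/cos(-4.5°) = 2.508 m; N'_1 = 125·cos(-4.5°) − 9·2.508 = 102.0; c'Δl = 10.78; W sinα = -9.8
Slice 2: Δl = 2.3/cos9.3° = 2.331 m; N'_2 = 243·cos9.3° − 35·2.331 = 158.2; c'Δl = 10.02; W sinα = 39.3
Slice 3: Δl = 2.6/cos24.0° = 2.846 m; N'_3 = 241·cos24.0° − 28·2.846 = 140.5; c'Δl = 12.24; W sinα = 98.0
Slice 4: Δl = 2.6/cos41.8° = 3.488 m; N'_4 = 162·cos41.8° − 34·3.488 = 2.2; c'Δl = 15.00; W sinα = 108.0
Slice 5: Δl = 1.2/cos58.9° = 2.323 m; N'_5 = 25·cos58.9° − 2·2.323 = 8.3; c'Δl = 9.99; W sinα = 21.4
Σc'Δl = 58.0 kN/m; ΣN' = 411.2 kN/m; ΣW sinα = 256.9 kN/m
Resisting = 58.0 + 411.2·tan29.3° = 58.0 + 230.8 = 288.8 kN/m
FS = 288.8 / 256.9 = 1.124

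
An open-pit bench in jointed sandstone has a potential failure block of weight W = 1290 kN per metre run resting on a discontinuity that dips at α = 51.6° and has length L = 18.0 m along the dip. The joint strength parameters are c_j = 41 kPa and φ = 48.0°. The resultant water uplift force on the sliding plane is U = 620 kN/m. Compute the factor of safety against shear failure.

Resolving the block weight along and normal to the plane and applying the Mohr–Coulomb strength on the joint:
N' = W cosα − U = 1290·cos51.6° − 620 = 181.3 kN/m
Driving force T = W sinα = 1290·sin51.6° = 1011.0 kN/m
Resisting force R = c_j·L + N'·tanφ = 41·18.0 + 181.3·tan48.0° = 738.0 + 201.3 = 939.3 kN/m
FS = R / T = 939.3 / 1011.0 = 0.929

FS = 0.93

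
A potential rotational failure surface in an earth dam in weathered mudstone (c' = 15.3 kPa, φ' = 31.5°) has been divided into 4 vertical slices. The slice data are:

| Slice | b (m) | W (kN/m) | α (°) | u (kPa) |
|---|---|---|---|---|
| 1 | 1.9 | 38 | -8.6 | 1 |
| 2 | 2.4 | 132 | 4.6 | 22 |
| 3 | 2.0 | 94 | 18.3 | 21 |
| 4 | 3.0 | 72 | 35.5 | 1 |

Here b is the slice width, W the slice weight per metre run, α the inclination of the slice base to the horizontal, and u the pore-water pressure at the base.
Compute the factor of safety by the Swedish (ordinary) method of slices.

Ordinary method of slices: FS = Σ[c'·Δl_i + (W_i cosα_i − u_i·Δl_i)·tanφ'] / Σ W_i sinα_i, with Δl_i = b_i / cosα_i.
Slice 1: Δl = 1.9/cos(-8.6°) = 1.922 m; N'_1 = 38·cos(-8.6°) − 1·1.922 = 35.7; c'Δl = 29.40; W sinα = -5.7
Slice 2: Δl = 2.4/cos4.6° = 2.408 m; N'_2 = 132·cos4.6° − 22·2.408 = 78.6; c'Δl = 36.84; W sinα = 10.6
Slice 3: Δl = 2.0/cos18.3° = 2.107 m; N'_3 = 94·cos18.3° − 21·2.107 = 45.0; c'Δl = 32.23; W sinα = 29.5
Slice 4: Δl = 3.0/cos35.5° = 3.685 m; N'_4 = 72·cos35.5° − 1·3.685 = 54.9; c'Δl = 56.38; W sinα = 41.8
Σc'Δl = 154.8 kN/m; ΣN' = 214.2 kN/m; ΣW sinα = 76.2 kN/m
Resisting = 154.8 + 214.2·tan31.5° = 154.8 + 131.3 = 286.1 kN/m
FS = 286.1 / 76.2 = 3.753

FS = 3.75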